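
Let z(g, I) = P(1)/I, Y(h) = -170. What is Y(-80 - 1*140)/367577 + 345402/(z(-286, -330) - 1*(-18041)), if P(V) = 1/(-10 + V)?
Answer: 377067529032310/19695426638867 ≈ 19.145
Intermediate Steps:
z(g, I) = -1/(9*I) (z(g, I) = 1/((-10 + 1)*I) = 1/((-9)*I) = -1/(9*I))
Y(-80 - 1*140)/367577 + 345402/(z(-286, -330) - 1*(-18041)) = -170/367577 + 345402/(-⅑/(-330) - 1*(-18041)) = -170*1/367577 + 345402/(-⅑*(-1/330) + 18041) = -170/367577 + 345402/(1/2970 + 18041) = -170/367577 + 345402/(53581771/2970) = -170/367577 + 345402*(2970/53581771) = -170/367577 + 1025843940/53581771 = 377067529032310/19695426638867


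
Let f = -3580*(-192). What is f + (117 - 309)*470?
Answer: 597120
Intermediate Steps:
f = 687360
f + (117 - 309)*470 = 687360 + (117 - 309)*470 = 687360 - 192*470 = 687360 - 90240 = 597120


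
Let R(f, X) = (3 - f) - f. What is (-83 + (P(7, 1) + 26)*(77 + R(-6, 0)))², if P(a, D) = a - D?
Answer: 8185321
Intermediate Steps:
R(f, X) = 3 - 2*f
(-83 + (P(7, 1) + 26)*(77 + R(-6, 0)))² = (-83 + ((7 - 1*1) + 26)*(77 + (3 - 2*(-6))))² = (-83 + ((7 - 1) + 26)*(77 + (3 + 12)))² = (-83 + (6 + 26)*(77 + 15))² = (-83 + 32*92)² = (-83 + 2944)² = 2861² = 8185321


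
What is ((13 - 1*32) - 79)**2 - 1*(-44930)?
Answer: 54534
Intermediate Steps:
((13 - 1*32) - 79)**2 - 1*(-44930) = ((13 - 32) - 79)**2 + 44930 = (-19 - 79)**2 + 44930 = (-98)**2 + 44930 = 9604 + 44930 = 54534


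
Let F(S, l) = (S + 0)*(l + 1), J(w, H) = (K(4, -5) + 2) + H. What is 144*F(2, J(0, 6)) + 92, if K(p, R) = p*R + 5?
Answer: -1636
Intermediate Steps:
K(p, R) = 5 + R*p (K(p, R) = R*p + 5 = 5 + R*p)
J(w, H) = -13 + H (J(w, H) = ((5 - 5*4) + 2) + H = ((5 - 20) + 2) + H = (-15 + 2) + H = -13 + H)
F(S, l) = S*(1 + l)
144*F(2, J(0, 6)) + 92 = 144*(2*(1 + (-13 + 6))) + 92 = 144*(2*(1 - 7)) + 92 = 144*(2*(-6)) + 92 = 144*(-12) + 92 = -1728 + 92 = -1636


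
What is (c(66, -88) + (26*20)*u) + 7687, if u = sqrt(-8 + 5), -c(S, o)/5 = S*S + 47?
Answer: -14328 + 520*I*sqrt(3) ≈ -14328.0 + 900.67*I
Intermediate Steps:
c(S, o) = -235 - 5*S**2 (c(S, o) = -5*(S*S + 47) = -5*(S**2 + 47) = -5*(47 + S**2) = -235 - 5*S**2)
u = I*sqrt(3) (u = sqrt(-3) = I*sqrt(3) ≈ 1.732*I)
(c(66, -88) + (26*20)*u) + 7687 = ((-235 - 5*66**2) + (26*20)*(I*sqrt(3))) + 7687 = ((-235 - 5*4356) + 520*(I*sqrt(3))) + 7687 = ((-235 - 21780) + 520*I*sqrt(3)) + 7687 = (-22015 + 520*I*sqrt(3)) + 7687 = -14328 + 520*I*sqrt(3)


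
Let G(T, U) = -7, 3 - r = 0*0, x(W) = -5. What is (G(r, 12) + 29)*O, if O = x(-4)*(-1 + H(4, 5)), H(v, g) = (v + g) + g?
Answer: -1430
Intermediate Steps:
r = 3 (r = 3 - 0*0 = 3 - 1*0 = 3 + 0 = 3)
H(v, g) = v + 2*g (H(v, g) = (g + v) + g = v + 2*g)
O = -65 (O = -5*(-1 + (4 + 2*5)) = -5*(-1 + (4 + 10)) = -5*(-1 + 14) = -5*13 = -65)
(G(r, 12) + 29)*O = (-7 + 29)*(-65) = 22*(-65) = -1430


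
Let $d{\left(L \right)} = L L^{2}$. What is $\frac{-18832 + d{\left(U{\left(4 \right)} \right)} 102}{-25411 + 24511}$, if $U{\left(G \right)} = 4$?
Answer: $\frac{3076}{225} \approx 13.671$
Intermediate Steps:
$d{\left(L \right)} = L^{3}$
$\frac{-18832 + d{\left(U{\left(4 \right)} \right)} 102}{-25411 + 24511} = \frac{-18832 + 4^{3} \cdot 102}{-25411 + 24511} = \frac{-18832 + 64 \cdot 102}{-900} = \left(-18832 + 6528\right) \left(- \frac{1}{900}\right) = \left(-12304\right) \left(- \frac{1}{900}\right) = \frac{3076}{225}$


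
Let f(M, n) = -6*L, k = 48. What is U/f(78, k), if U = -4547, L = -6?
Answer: -4547/36 ≈ -126.31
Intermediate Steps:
f(M, n) = 36 (f(M, n) = -6*(-6) = 36)
U/f(78, k) = -4547/36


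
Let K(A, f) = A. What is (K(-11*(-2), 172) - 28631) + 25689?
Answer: -2920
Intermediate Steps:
(K(-11*(-2), 172) - 28631) + 25689 = (-11*(-2) - 28631) + 25689 = (22 - 28631) + 25689 = -28609 + 25689 = -2920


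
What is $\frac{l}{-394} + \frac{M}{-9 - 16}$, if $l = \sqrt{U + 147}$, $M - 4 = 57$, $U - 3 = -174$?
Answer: $- \frac{61}{25} - \frac{i \sqrt{6}}{197} \approx -2.44 - 0.012434 i$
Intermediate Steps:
$U = -171$ ($U = 3 - 174 = -171$)
$M = 61$ ($M = 4 + 57 = 61$)
$l = 2 i \sqrt{6}$ ($l = \sqrt{-171 + 147} = \sqrt{-24} = 2 i \sqrt{6} \approx 4.899 i$)
$\frac{l}{-394} + \frac{M}{-9 - 16} = \frac{2 i \sqrt{6}}{-394} + \frac{61}{-9 - 16} = 2 i \sqrt{6} \left(- \frac{1}{394}\right) + \frac{61}{-9 - 16} = - \frac{i \sqrt{6}}{197} + \frac{61}{-25} = - \frac{i \sqrt{6}}{197} + 61 \left(- \frac{1}{25}\right) = - \frac{i \sqrt{6}}{197} - \frac{61}{25} = - \frac{61}{25} - \frac{i \sqrt{6}}{197}$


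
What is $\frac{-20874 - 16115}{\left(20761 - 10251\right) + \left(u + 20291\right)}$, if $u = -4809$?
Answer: $- \frac{36989}{25992} \approx -1.4231$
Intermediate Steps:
$\frac{-20874 - 16115}{\left(20761 - 10251\right) + \left(u + 20291\right)} = \frac{-20874 - 16115}{\left(20761 - 10251\right) + \left(-4809 + 20291\right)} = - \frac{36989}{10510 + 15482} = - \frac{36989}{25992}$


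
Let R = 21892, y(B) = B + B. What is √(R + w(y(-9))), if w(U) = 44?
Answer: 4*√1371 ≈ 148.11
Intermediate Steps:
y(B) = 2*B
√(R + w(y(-9))) = √(21892 + 44) = √21936 = 4*√1371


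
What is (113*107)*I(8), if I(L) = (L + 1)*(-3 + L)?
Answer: 544095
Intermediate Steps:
I(L) = (1 + L)*(-3 + L)
(113*107)*I(8) = (113*107)*(-3 + 8² - 2*8) = 12091*(-3 + 64 - 16) = 12091*45 = 544095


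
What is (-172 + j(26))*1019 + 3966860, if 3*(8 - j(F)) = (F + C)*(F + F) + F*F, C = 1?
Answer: 9279712/3 ≈ 3.0932e+6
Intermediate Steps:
j(F) = 8 - F²/3 - 2*F*(1 + F)/3 (j(F) = 8 - ((F + 1)*(F + F) + F*F)/3 = 8 - ((1 + F)*(2*F) + F²)/3 = 8 - (2*F*(1 + F) + F²)/3 = 8 - (F² + 2*F*(1 + F))/3 = 8 + (-F²/3 - 2*F*(1 + F)/3) = 8 - F²/3 - 2*F*(1 + F)/3)
(-172 + j(26))*1019 + 3966860 = (-172 + (8 - 1*26² - ⅔*26))*1019 + 3966860 = (-172 + (8 - 1*676 - 52/3))*1019 + 3966860 = (-172 + (8 - 676 - 52/3))*1019 + 3966860 = (-172 - 2056/3)*1019 + 3966860 = -2572/3*1019 + 3966860 = -2620868/3 + 3966860 = 9279712/3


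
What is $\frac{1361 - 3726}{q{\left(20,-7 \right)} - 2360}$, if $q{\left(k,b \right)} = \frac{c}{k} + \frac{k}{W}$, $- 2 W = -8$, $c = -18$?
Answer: $\frac{23650}{23559} \approx 1.0039$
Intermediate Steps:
$W = 4$ ($W = \left(- \frac{1}{2}\right) \left(-8\right) = 4$)
$q{\left(k,b \right)} = - \frac{18}{k} + \frac{k}{4}$
$\frac{1361 - 3726}{q{\left(20,-7 \right)} - 2360} = \frac{1361 - 3726}{\left(- \frac{18}{20} + \frac{1}{4} \cdot 20\right) - 2360} = - \frac{2365}{\left(\left(-18\right) \frac{1}{20} + 5\right) - 2360} = - \frac{2365}{\left(- \frac{9}{10} + 5\right) - 2360} = - \frac{2365}{\frac{41}{10} - 2360} = - \frac{2365}{- \frac{23559}{10}} = \left(-2365\right) \left(- \frac{10}{23559}\right) = \frac{23650}{23559}$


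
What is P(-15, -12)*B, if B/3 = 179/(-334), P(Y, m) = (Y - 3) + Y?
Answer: 17721/334 ≈ 53.057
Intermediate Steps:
P(Y, m) = -3 + 2*Y (P(Y, m) = (-3 + Y) + Y = -3 + 2*Y)
B = -537/334 (B = 3*(179/(-334)) = 3*(179*(-1/334)) = 3*(-179/334) = -537/334 ≈ -1.6078)
P(-15, -12)*B = (-3 + 2*(-15))*(-537/334) = (-3 - 30)*(-537/334) = -33*(-537/334) = 17721/334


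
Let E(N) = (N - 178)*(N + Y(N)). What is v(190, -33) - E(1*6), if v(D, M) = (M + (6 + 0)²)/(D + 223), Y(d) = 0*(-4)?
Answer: 426219/413 ≈ 1032.0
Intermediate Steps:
Y(d) = 0
E(N) = N*(-178 + N) (E(N) = (N - 178)*(N + 0) = (-178 + N)*N = N*(-178 + N))
v(D, M) = (36 + M)/(223 + D) (v(D, M) = (M + 6²)/(223 + D) = (M + 36)/(223 + D) = (36 + M)/(223 + D))
v(190, -33) - E(1*6) = (36 - 33)/(223 + 190) - 1*6*(-178 + 1*6) = 3/413 - 6*(-178 + 6) = (1/413)*3 - 6*(-172) = 3/413 - 1*(-1032) = 3/413 + 1032 = 426219/413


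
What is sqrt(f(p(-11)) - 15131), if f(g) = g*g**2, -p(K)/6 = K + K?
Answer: sqrt(2284837) ≈ 1511.6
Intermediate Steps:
p(K) = -12*K (p(K) = -6*(K + K) = -12*K)
f(g) = g**3
sqrt(f(p(-11)) - 15131) = sqrt((-12*(-11))**3 - 15131) = sqrt(132**3 - 15131) = sqrt(2299968 - 15131) = sqrt(2284837)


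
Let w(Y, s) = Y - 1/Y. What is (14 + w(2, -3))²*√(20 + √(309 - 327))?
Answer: 961*√(20 + 3*I*√2)/4 ≈ 1080.4 + 113.33*I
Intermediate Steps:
(14 + w(2, -3))²*√(20 + √(309 - 327)) = (14 + (2 - 1/2))²*√(20 + √(309 - 327)) = (14 + (2 - 1*½))²*√(20 + √(-18)) = (14 + (2 - ½))²*√(20 + 3*I*√2) = (14 + 3/2)²*√(20 + 3*I*√2) = (31/2)²*√(20 + 3*I*√2) = 961*√(20 + 3*I*√2)/4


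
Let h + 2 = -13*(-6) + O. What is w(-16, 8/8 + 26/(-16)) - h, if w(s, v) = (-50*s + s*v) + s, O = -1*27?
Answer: 745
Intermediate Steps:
O = -27
w(s, v) = -49*s + s*v
h = 49 (h = -2 + (-13*(-6) - 27) = -2 + (78 - 27) = -2 + 51 = 49)
w(-16, 8/8 + 26/(-16)) - h = -16*(-49 + (8/8 + 26/(-16))) - 1*49 = -16*(-49 + (8*(1/8) + 26*(-1/16))) - 49 = -16*(-49 + (1 - 13/8)) - 49 = -16*(-49 - 5/8) - 49 = -16*(-397/8) - 49 = 794 - 49 = 745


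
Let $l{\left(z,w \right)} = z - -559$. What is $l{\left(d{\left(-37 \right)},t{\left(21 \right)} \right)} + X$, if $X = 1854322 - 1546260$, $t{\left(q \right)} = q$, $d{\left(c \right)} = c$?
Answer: $308584$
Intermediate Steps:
$l{\left(z,w \right)} = 559 + z$ ($l{\left(z,w \right)} = z + 559 = 559 + z$)
$X = 308062$
$l{\left(d{\left(-37 \right)},t{\left(21 \right)} \right)} + X = \left(559 - 37\right) + 308062 = 522 + 308062 = 308584$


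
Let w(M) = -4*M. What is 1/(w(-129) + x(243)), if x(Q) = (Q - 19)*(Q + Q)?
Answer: 1/109380 ≈ 9.1424e-6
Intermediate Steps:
x(Q) = 2*Q*(-19 + Q) (x(Q) = (-19 + Q)*(2*Q) = 2*Q*(-19 + Q))
1/(w(-129) + x(243)) = 1/(-4*(-129) + 2*243*(-19 + 243)) = 1/(516 + 2*243*224) = 1/(516 + 108864) = 1/109380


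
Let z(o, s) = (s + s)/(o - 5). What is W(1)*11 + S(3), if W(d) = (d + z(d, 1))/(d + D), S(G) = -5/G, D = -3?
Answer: -53/12 ≈ -4.4167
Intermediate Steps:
z(o, s) = 2*s/(-5 + o) (z(o, s) = (2*s)/(-5 + o) = 2*s/(-5 + o))
W(d) = (d + 2/(-5 + d))/(-3 + d) (W(d) = (d + 2*1/(-5 + d))/(d - 3) = (d + 2/(-5 + d))/(-3 + d))
W(1)*11 + S(3) = ((2 + 1*(-5 + 1))/((-5 + 1)*(-3 + 1)))*11 - 5/3 = ((2 + 1*(-4))/(-4*(-2)))*11 - 5*⅓ = -¼*(-½)*(2 - 4)*11 - 5/3 = -¼*(-½)*(-2)*11 - 5/3 = -¼*11 - 5/3 = -11/4 - 5/3 = -53/12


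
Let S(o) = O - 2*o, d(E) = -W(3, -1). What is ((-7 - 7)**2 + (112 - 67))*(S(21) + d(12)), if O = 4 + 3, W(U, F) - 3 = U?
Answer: -9881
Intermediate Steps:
W(U, F) = 3 + U
O = 7
d(E) = -6 (d(E) = -(3 + 3) = -1*6 = -6)
S(o) = 7 - 2*o
((-7 - 7)**2 + (112 - 67))*(S(21) + d(12)) = ((-7 - 7)**2 + (112 - 67))*((7 - 2*21) - 6) = ((-14)**2 + 45)*((7 - 42) - 6) = (196 + 45)*(-35 - 6) = 241*(-41) = -9881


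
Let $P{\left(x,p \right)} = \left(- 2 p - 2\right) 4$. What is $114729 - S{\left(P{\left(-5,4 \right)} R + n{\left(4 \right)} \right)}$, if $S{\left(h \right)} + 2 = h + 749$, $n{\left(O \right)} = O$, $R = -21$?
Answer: $113138$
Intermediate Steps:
$P{\left(x,p \right)} = -8 - 8 p$ ($P{\left(x,p \right)} = \left(-2 - 2 p\right) 4 = -8 - 8 p$)
$S{\left(h \right)} = 747 + h$ ($S{\left(h \right)} = -2 + \left(h + 749\right) = -2 + \left(749 + h\right) = 747 + h$)
$114729 - S{\left(P{\left(-5,4 \right)} R + n{\left(4 \right)} \right)} = 114729 - \left(747 + \left(\left(-8 - 32\right) \left(-21\right) + 4\right)\right) = 114729 - \left(747 + \left(\left(-40\right) \left(-21\right) + 4\right)\right) = 114729 - \left(747 + \left(840 + 4\right)\right) = 114729 - \left(747 + 844\right) = 114729 - 1591 = 113138$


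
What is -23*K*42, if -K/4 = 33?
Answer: 127512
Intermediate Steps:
K = -132 (K = -4*33 = -132)
-23*K*42 = -23*(-132)*42 = 3036*42 = 127512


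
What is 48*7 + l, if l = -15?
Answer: 321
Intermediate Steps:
48*7 + l = 48*7 - 15 = 336 - 15 = 321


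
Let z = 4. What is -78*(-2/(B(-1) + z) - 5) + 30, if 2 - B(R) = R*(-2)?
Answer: 459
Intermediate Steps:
B(R) = 2 + 2*R (B(R) = 2 - R*(-2) = 2 - (-2)*R = 2 + 2*R)
-78*(-2/(B(-1) + z) - 5) + 30 = -78*(-2/((2 + 2*(-1)) + 4) - 5) + 30 = -78*(-2/((2 - 2) + 4) - 5) + 30 = -78*(-2/(0 + 4) - 5) + 30 = -78*(-2/4 - 5) + 30 = -78*(-2*¼ - 5) + 30 = -78*(-½ - 5) + 30 = -78*(-11/2) + 30 = 429 + 30 = 459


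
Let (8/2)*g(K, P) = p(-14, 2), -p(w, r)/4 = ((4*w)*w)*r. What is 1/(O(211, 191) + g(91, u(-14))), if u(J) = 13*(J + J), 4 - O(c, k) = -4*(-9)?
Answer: -1/1600 ≈ -0.00062500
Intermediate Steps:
O(c, k) = -32 (O(c, k) = 4 - (-4)*(-9) = 4 - 1*36 = 4 - 36 = -32)
u(J) = 26*J (u(J) = 13*(2*J) = 26*J)
p(w, r) = -16*r*w² (p(w, r) = -4*(4*w)*w*r = -4*4*w²*r = -16*r*w²)
g(K, P) = -1568 (g(K, P) = (-16*2*(-14)²)/4 = (-16*2*196)/4 = (¼)*(-6272) = -1568)
1/(O(211, 191) + g(91, u(-14))) = 1/(-32 - 1568) = 1/(-1600) = -1/1600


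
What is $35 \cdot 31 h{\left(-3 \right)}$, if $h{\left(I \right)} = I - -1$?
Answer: $-2170$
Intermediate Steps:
$h{\left(I \right)} = 1 + I$ ($h{\left(I \right)} = I + 1 = 1 + I$)
$35 \cdot 31 h{\left(-3 \right)} = 35 \cdot 31 \left(1 - 3\right) = 1085 \left(-2\right) = -2170$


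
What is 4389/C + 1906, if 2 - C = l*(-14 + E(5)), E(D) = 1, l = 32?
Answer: 3833/2 ≈ 1916.5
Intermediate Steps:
C = 418 (C = 2 - 32*(-14 + 1) = 2 - 32*(-13) = 2 - 1*(-416) = 2 + 416 = 418)
4389/C + 1906 = 4389/418 + 1906 = 4389*(1/418) + 1906 = 21/2 + 1906 = 3833/2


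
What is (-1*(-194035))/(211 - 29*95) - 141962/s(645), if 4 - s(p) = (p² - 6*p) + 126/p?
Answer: -17116280260225/225430217808 ≈ -75.927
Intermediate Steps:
s(p) = 4 - p² - 126/p + 6*p (s(p) = 4 - ((p² - 6*p) + 126/p) = 4 - (p² - 6*p + 126/p) = 4 + (-p² - 126/p + 6*p) = 4 - p² - 126/p + 6*p)
(-1*(-194035))/(211 - 29*95) - 141962/s(645) = (-1*(-194035))/(211 - 29*95) - 141962/(4 - 1*645² - 126/645 + 6*645) = 194035/(211 - 2755) - 141962/(4 - 1*416025 - 126*1/645 + 3870) = 194035/(-2544) - 141962/(4 - 416025 - 42/215 + 3870) = 194035*(-1/2544) - 141962/(-88612507/215) = -194035/2544 - 141962*(-215/88612507) = -194035/2544 + 30521830/88612507 = -17116280260225/225430217808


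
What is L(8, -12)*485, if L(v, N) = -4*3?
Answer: -5820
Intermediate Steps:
L(v, N) = -12
L(8, -12)*485 = -12*485 = -5820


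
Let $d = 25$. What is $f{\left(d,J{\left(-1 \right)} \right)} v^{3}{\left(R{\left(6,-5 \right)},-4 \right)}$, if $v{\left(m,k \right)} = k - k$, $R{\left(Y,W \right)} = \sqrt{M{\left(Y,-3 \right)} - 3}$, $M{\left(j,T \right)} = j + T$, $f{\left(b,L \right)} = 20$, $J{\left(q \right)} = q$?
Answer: $0$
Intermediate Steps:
$M{\left(j,T \right)} = T + j$
$R{\left(Y,W \right)} = \sqrt{-6 + Y}$ ($R{\left(Y,W \right)} = \sqrt{\left(-3 + Y\right) - 3} = \sqrt{-6 + Y}$)
$v{\left(m,k \right)} = 0$
$f{\left(d,J{\left(-1 \right)} \right)} v^{3}{\left(R{\left(6,-5 \right)},-4 \right)} = 20 \cdot 0^{3} = 20 \cdot 0 = 0$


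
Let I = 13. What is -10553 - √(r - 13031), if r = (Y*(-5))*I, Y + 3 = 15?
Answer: -10553 - I*√13811 ≈ -10553.0 - 117.52*I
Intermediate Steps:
Y = 12 (Y = -3 + 15 = 12)
r = -780 (r = (12*(-5))*13 = -60*13 = -780)
-10553 - √(r - 13031) = -10553 - √(-780 - 13031) = -10553 - √(-13811) = -10553 - I*√13811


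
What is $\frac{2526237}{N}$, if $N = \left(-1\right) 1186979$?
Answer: $- \frac{2526237}{1186979} \approx -2.1283$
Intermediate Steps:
$N = -1186979$
$\frac{2526237}{N} = \frac{2526237}{-1186979} = 2526237 \left(- \frac{1}{1186979}\right) = - \frac{2526237}{1186979}$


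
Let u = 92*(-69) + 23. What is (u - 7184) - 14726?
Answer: -28235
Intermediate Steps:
u = -6325 (u = -6348 + 23 = -6325)
(u - 7184) - 14726 = (-6325 - 7184) - 14726 = -13509 - 14726 = -28235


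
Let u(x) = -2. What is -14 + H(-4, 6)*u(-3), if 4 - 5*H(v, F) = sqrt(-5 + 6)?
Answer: -76/5 ≈ -15.200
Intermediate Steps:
H(v, F) = 3/5 (H(v, F) = 4/5 - sqrt(-5 + 6)/5 = 4/5 - sqrt(1)/5 = 4/5 - 1/5*1 = 4/5 - 1/5 = 3/5)
-14 + H(-4, 6)*u(-3) = -14 + (3/5)*(-2) = -14 - 6/5 = -76/5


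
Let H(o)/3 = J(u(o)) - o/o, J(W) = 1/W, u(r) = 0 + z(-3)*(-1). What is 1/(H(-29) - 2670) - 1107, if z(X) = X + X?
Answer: -5916917/5345 ≈ -1107.0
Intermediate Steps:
z(X) = 2*X
u(r) = 6 (u(r) = 0 + (2*(-3))*(-1) = 0 - 6*(-1) = 0 + 6 = 6)
H(o) = -5/2 (H(o) = 3*(1/6 - o/o) = 3*(⅙ - 1*1) = 3*(⅙ - 1) = 3*(-⅚) = -5/2)
1/(H(-29) - 2670) - 1107 = 1/(-5/2 - 2670) - 1107 = 1/(-5345/2) - 1107 = -2/5345 - 1107 = -5916917/5345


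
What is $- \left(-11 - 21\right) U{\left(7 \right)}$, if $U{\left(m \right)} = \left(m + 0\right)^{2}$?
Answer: $1568$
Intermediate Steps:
$U{\left(m \right)} = m^{2}$
$- \left(-11 - 21\right) U{\left(7 \right)} = - \left(-11 - 21\right) 7^{2} = - \left(-32\right) 49 = \left(-1\right) \left(-1568\right) = 1568$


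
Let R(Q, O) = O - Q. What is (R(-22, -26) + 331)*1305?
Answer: 426735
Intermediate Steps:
(R(-22, -26) + 331)*1305 = ((-26 - 1*(-22)) + 331)*1305 = ((-26 + 22) + 331)*1305 = (-4 + 331)*1305 = 327*1305 = 426735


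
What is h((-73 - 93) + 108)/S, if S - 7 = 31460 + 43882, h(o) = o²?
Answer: 3364/75349 ≈ 0.044646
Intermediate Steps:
S = 75349 (S = 7 + (31460 + 43882) = 7 + 75342 = 75349)
h((-73 - 93) + 108)/S = ((-73 - 93) + 108)²/75349 = (-166 + 108)²*(1/75349) = (-58)²*(1/75349) = 3364*(1/75349) = 3364/75349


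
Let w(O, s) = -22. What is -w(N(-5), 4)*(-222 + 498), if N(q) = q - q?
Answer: 6072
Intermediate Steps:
N(q) = 0
-w(N(-5), 4)*(-222 + 498) = -(-22)*(-222 + 498) = -(-22)*276 = -1*(-6072) = 6072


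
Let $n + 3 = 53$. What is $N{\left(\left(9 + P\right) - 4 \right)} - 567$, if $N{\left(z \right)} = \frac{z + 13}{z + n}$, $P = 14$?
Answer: $- \frac{39091}{69} \approx -566.54$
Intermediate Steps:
$n = 50$ ($n = -3 + 53 = 50$)
$N{\left(z \right)} = \frac{13 + z}{50 + z}$ ($N{\left(z \right)} = \frac{z + 13}{z + 50} = \frac{13 + z}{50 + z}$)
$N{\left(\left(9 + P\right) - 4 \right)} - 567 = \frac{13 + \left(\left(9 + 14\right) - 4\right)}{50 + \left(\left(9 + 14\right) - 4\right)} - 567 = \frac{13 + \left(23 - 4\right)}{50 + \left(23 - 4\right)} - 567 = \frac{13 + 19}{50 + 19} - 567 = \frac{1}{69} \cdot 32 - 567 = \frac{32}{69} - 567 = - \frac{39091}{69}$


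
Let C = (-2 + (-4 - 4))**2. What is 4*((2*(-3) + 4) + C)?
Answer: 392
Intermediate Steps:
C = 100 (C = (-2 - 8)**2 = (-10)**2 = 100)
4*((2*(-3) + 4) + C) = 4*((2*(-3) + 4) + 100) = 4*((-6 + 4) + 100) = 4*(-2 + 100) = 4*98 = 392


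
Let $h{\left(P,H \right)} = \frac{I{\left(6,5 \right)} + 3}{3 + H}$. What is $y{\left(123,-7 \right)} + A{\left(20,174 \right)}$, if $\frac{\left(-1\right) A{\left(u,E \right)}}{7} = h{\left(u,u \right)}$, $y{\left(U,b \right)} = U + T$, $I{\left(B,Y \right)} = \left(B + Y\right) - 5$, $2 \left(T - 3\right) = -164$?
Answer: $\frac{949}{23} \approx 41.261$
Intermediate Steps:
$T = -79$ ($T = 3 + \frac{1}{2} \left(-164\right) = 3 - 82 = -79$)
$I{\left(B,Y \right)} = -5 + B + Y$
$h{\left(P,H \right)} = \frac{9}{3 + H}$ ($h{\left(P,H \right)} = \frac{\left(-5 + 6 + 5\right) + 3}{3 + H} = \frac{6 + 3}{3 + H} = \frac{9}{3 + H}$)
$y{\left(U,b \right)} = -79 + U$ ($y{\left(U,b \right)} = U - 79 = -79 + U$)
$A{\left(u,E \right)} = - \frac{63}{3 + u}$ ($A{\left(u,E \right)} = - 7 \frac{9}{3 + u} = - \frac{63}{3 + u}$)
$y{\left(123,-7 \right)} + A{\left(20,174 \right)} = \left(-79 + 123\right) - \frac{63}{3 + 20} = 44 - \frac{63}{23} = \frac{949}{23}$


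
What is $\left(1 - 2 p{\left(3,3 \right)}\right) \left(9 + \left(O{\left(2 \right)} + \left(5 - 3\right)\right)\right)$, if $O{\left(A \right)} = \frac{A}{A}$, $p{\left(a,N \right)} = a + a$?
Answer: $-132$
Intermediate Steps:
$p{\left(a,N \right)} = 2 a$
$O{\left(A \right)} = 1$
$\left(1 - 2 p{\left(3,3 \right)}\right) \left(9 + \left(O{\left(2 \right)} + \left(5 - 3\right)\right)\right) = \left(1 - 2 \cdot 2 \cdot 3\right) \left(9 + \left(1 + \left(5 - 3\right)\right)\right) = \left(1 - 12\right) \left(9 + \left(1 + \left(5 - 3\right)\right)\right) = \left(1 - 12\right) \left(9 + \left(1 + 2\right)\right) = - 11 \left(9 + 3\right) = \left(-11\right) 12 = -132$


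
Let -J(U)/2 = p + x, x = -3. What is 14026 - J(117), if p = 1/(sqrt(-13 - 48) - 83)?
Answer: 48719417/3475 - I*sqrt(61)/3475 ≈ 14020.0 - 0.0022476*I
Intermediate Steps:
p = 1/(-83 + I*sqrt(61)) (p = 1/(sqrt(-61) - 83) = 1/(I*sqrt(61) - 83) = 1/(-83 + I*sqrt(61)) ≈ -0.011942 - 0.0011238*I)
J(U) = 20933/3475 + I*sqrt(61)/3475 (J(U) = -2*((-83/6950 - I*sqrt(61)/6950) - 3) = -2*(-20933/6950 - I*sqrt(61)/6950) = 20933/3475 + I*sqrt(61)/3475)
14026 - J(117) = 14026 - (20933/3475 + I*sqrt(61)/3475) = 14026 + (-20933/3475 - I*sqrt(61)/3475) = 48719417/3475 - I*sqrt(61)/3475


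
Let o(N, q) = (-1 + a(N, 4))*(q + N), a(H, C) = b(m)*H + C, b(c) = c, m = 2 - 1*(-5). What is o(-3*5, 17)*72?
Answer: -14688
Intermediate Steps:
m = 7 (m = 2 + 5 = 7)
a(H, C) = C + 7*H (a(H, C) = 7*H + C = C + 7*H)
o(N, q) = (3 + 7*N)*(N + q) (o(N, q) = (-1 + (4 + 7*N))*(q + N) = (3 + 7*N)*(N + q))
o(-3*5, 17)*72 = (-(-3)*5 - 1*17 + (-3*5)*(4 + 7*(-3*5)) + 17*(4 + 7*(-3*5)))*72 = (-1*(-15) - 17 - 15*(4 + 7*(-15)) + 17*(4 + 7*(-15)))*72 = (15 - 17 - 15*(4 - 105) + 17*(4 - 105))*72 = (15 - 17 - 15*(-101) + 17*(-101))*72 = (15 - 17 + 1515 - 1717)*72 = -204*72 = -14688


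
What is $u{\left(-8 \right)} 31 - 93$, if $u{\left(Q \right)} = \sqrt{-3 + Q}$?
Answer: $-93 + 31 i \sqrt{11} \approx -93.0 + 102.82 i$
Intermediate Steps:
$u{\left(-8 \right)} 31 - 93 = \sqrt{-3 - 8} \cdot 31 - 93 = \sqrt{-11} \cdot 31 - 93 = i \sqrt{11} \cdot 31 - 93 = 31 i \sqrt{11} - 93 = -93 + 31 i \sqrt{11}$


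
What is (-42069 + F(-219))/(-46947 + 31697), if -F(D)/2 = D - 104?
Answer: 41423/15250 ≈ 2.7163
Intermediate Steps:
F(D) = 208 - 2*D (F(D) = -2*(D - 104) = -2*(-104 + D) = 208 - 2*D)
(-42069 + F(-219))/(-46947 + 31697) = (-42069 + (208 - 2*(-219)))/(-46947 + 31697) = (-42069 + (208 + 438))/(-15250) = (-42069 + 646)*(-1/15250) = -41423*(-1/15250) = 41423/15250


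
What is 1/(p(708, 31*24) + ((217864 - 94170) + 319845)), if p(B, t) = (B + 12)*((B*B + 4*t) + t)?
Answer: 1/364032019 ≈ 2.7470e-9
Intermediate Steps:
p(B, t) = (12 + B)*(B² + 5*t) (p(B, t) = (12 + B)*((B² + 4*t) + t) = (12 + B)*(B² + 5*t))
1/(p(708, 31*24) + ((217864 - 94170) + 319845)) = 1/((708³ + 12*708² + 60*(31*24) + 5*708*(31*24)) + ((217864 - 94170) + 319845)) = 1/((354894912 + 12*501264 + 60*744 + 5*708*744) + (123694 + 319845)) = 1/((354894912 + 6015168 + 44640 + 2633760) + 443539) = 1/(363588480 + 443539) = 1/364032019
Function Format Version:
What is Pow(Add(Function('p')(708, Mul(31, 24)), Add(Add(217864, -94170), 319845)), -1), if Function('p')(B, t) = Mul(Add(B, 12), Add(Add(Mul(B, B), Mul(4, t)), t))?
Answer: Rational(1, 364032019) ≈ 2.7470e-9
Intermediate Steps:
Function('p')(B, t) = Mul(Add(12, B), Add(Pow(B, 2), Mul(5, t))) (Function('p')(B, t) = Mul(Add(12, B), Add(Add(Pow(B, 2), Mul(4, t)), t)) = Mul(Add(12, B), Add(Pow(B, 2), Mul(5, t))))
Pow(Add(Function('p')(708, Mul(31, 24)), Add(Add(217864, -94170), 319845)), -1) = Pow(Add(Add(Pow(708, 3), Mul(12, Pow(708, 2)), Mul(60, Mul(31, 24)), Mul(5, 708, Mul(31, 24))), Add(Add(217864, -94170), 319845)), -1) = Pow(Add(Add(354894912, Mul(12, 501264), Mul(60, 744), Mul(5, 708, 744)), Add(123694, 319845)), -1) = Pow(Add(Add(354894912, 6015168, 44640, 2633760), 443539), -1) = Pow(Add(363588480, 443539), -1) = Pow(364032019, -1) = Rational(1, 364032019)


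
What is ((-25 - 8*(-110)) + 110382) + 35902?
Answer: 147139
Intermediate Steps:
((-25 - 8*(-110)) + 110382) + 35902 = ((-25 + 880) + 110382) + 35902 = (855 + 110382) + 35902 = 111237 + 35902 = 147139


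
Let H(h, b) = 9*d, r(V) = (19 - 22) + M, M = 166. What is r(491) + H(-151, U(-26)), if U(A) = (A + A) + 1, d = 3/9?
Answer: 166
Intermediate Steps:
r(V) = 163 (r(V) = (19 - 22) + 166 = -3 + 166 = 163)
d = ⅓ (d = 3*(⅑) = ⅓ ≈ 0.33333)
U(A) = 1 + 2*A (U(A) = 2*A + 1 = 1 + 2*A)
H(h, b) = 3 (H(h, b) = 9*(⅓) = 3)
r(491) + H(-151, U(-26)) = 163 + 3 = 166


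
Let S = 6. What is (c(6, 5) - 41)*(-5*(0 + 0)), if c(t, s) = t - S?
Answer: 0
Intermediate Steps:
c(t, s) = -6 + t (c(t, s) = t - 1*6 = t - 6 = -6 + t)
(c(6, 5) - 41)*(-5*(0 + 0)) = ((-6 + 6) - 41)*(-5*(0 + 0)) = (0 - 41)*(-5*0) = -41*0 = 0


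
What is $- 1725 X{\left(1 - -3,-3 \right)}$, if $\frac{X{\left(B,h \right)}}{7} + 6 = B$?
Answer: $24150$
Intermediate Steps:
$X{\left(B,h \right)} = -42 + 7 B$
$- 1725 X{\left(1 - -3,-3 \right)} = - 1725 \left(-42 + 7 \left(1 - -3\right)\right) = - 1725 \left(-42 + 7 \left(1 + 3\right)\right) = - 1725 \left(-42 + 7 \cdot 4\right) = - 1725 \left(-42 + 28\right) = \left(-1725\right) \left(-14\right) = 24150$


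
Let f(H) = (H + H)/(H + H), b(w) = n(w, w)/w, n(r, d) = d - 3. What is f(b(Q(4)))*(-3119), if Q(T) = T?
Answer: -3119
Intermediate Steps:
n(r, d) = -3 + d
b(w) = (-3 + w)/w
f(H) = 1 (f(H) = (2*H)/((2*H)) = (2*H)*(1/(2*H)) = 1)
f(b(Q(4)))*(-3119) = 1*(-3119) = -3119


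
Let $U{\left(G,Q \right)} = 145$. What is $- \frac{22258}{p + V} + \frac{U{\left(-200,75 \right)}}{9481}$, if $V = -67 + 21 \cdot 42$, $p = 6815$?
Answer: $- \frac{104960874}{36170015} \approx -2.9019$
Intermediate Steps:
$V = 815$ ($V = -67 + 882 = 815$)
$- \frac{22258}{p + V} + \frac{U{\left(-200,75 \right)}}{9481} = - \frac{22258}{6815 + 815} + \frac{145}{9481} = - \frac{22258}{7630} + 145 \cdot \frac{1}{9481} = \left(-22258\right) \frac{1}{7630} + \frac{145}{9481} = - \frac{11129}{3815} + \frac{145}{9481} = - \frac{104960874}{36170015}$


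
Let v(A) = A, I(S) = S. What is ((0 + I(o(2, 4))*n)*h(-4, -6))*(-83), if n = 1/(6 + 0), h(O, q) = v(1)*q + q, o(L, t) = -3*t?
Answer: -1992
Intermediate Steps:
h(O, q) = 2*q (h(O, q) = 1*q + q = q + q = 2*q)
n = ⅙ (n = 1/6 = ⅙ ≈ 0.16667)
((0 + I(o(2, 4))*n)*h(-4, -6))*(-83) = ((0 - 3*4*(⅙))*(2*(-6)))*(-83) = ((0 - 12*⅙)*(-12))*(-83) = ((0 - 2)*(-12))*(-83) = -2*(-12)*(-83) = 24*(-83) = -1992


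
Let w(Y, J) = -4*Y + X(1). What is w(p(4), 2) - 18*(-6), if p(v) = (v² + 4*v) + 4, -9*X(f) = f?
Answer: -325/9 ≈ -36.111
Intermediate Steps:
X(f) = -f/9
p(v) = 4 + v² + 4*v
w(Y, J) = -⅑ - 4*Y (w(Y, J) = -4*Y - ⅑*1 = -4*Y - ⅑ = -⅑ - 4*Y)
w(p(4), 2) - 18*(-6) = (-⅑ - 4*(4 + 4² + 4*4)) - 18*(-6) = (-⅑ - 4*(4 + 16 + 16)) + 108 = (-⅑ - 4*36) + 108 = (-⅑ - 144) + 108 = -1297/9 + 108 = -325/9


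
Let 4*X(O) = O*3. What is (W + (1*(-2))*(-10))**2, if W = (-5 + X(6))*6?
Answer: 289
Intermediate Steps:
X(O) = 3*O/4 (X(O) = (O*3)/4 = (3*O)/4 = 3*O/4)
W = -3 (W = (-5 + (3/4)*6)*6 = (-5 + 9/2)*6 = -1/2*6 = -3)
(W + (1*(-2))*(-10))**2 = (-3 + (1*(-2))*(-10))**2 = (-3 - 2*(-10))**2 = (-3 + 20)**2 = 17**2 = 289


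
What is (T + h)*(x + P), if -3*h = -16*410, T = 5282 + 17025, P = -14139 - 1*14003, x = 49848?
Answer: 1594978586/3 ≈ 5.3166e+8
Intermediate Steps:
P = -28142 (P = -14139 - 14003 = -28142)
T = 22307
h = 6560/3 (h = -(-16)*410/3 = -⅓*(-6560) = 6560/3 ≈ 2186.7)
(T + h)*(x + P) = (22307 + 6560/3)*(49848 - 28142) = (73481/3)*21706 = 1594978586/3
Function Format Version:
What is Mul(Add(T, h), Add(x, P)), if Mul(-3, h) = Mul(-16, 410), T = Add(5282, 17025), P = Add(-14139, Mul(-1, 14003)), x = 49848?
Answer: Rational(1594978586, 3) ≈ 5.3166e+8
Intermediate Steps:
P = -28142 (P = Add(-14139, -14003) = -28142)
T = 22307
h = Rational(6560, 3) (h = Mul(Rational(-1, 3), Mul(-16, 410)) = Mul(Rational(-1, 3), -6560) = Rational(6560, 3) ≈ 2186.7)
Mul(Add(T, h), Add(x, P)) = Mul(Add(22307, Rational(6560, 3)), Add(49848, -28142)) = Mul(Rational(73481, 3), 21706) = Rational(1594978586, 3)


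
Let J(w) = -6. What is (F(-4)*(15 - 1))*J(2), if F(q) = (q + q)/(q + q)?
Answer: -84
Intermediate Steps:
F(q) = 1 (F(q) = (2*q)/((2*q)) = (2*q)*(1/(2*q)) = 1)
(F(-4)*(15 - 1))*J(2) = (1*(15 - 1))*(-6) = (1*14)*(-6) = 14*(-6) = -84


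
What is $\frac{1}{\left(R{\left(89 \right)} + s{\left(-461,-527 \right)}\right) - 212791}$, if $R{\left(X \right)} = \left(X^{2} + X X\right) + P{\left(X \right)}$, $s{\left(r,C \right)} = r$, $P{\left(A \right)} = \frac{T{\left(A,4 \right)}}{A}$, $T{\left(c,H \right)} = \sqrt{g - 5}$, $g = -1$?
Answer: $- \frac{781842305}{154343489430053} - \frac{89 i \sqrt{6}}{308686978860106} \approx -5.0656 \cdot 10^{-6} - 7.0623 \cdot 10^{-13} i$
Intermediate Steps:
$T{\left(c,H \right)} = i \sqrt{6}$ ($T{\left(c,H \right)} = \sqrt{-1 - 5} = \sqrt{-6} = i \sqrt{6}$)
$P{\left(A \right)} = \frac{i \sqrt{6}}{A}$
$R{\left(X \right)} = 2 X^{2} + \frac{i \sqrt{6}}{X}$ ($R{\left(X \right)} = \left(X^{2} + X X\right) + \frac{i \sqrt{6}}{X} = \left(X^{2} + X^{2}\right) + \frac{i \sqrt{6}}{X} = 2 X^{2} + \frac{i \sqrt{6}}{X}$)
$\frac{1}{\left(R{\left(89 \right)} + s{\left(-461,-527 \right)}\right) - 212791} = \frac{1}{\left(\frac{2 \cdot 89^{3} + i \sqrt{6}}{89} - 461\right) - 212791} = \frac{1}{\left(\frac{2 \cdot 704969 + i \sqrt{6}}{89} - 461\right) - 212791} = \frac{1}{\left(\frac{1409938 + i \sqrt{6}}{89} - 461\right) - 212791} = \frac{1}{\left(\left(15842 + \frac{i \sqrt{6}}{89}\right) - 461\right) - 212791} = \frac{1}{\left(15381 + \frac{i \sqrt{6}}{89}\right) - 212791} = \frac{1}{-197410 + \frac{i \sqrt{6}}{89}}$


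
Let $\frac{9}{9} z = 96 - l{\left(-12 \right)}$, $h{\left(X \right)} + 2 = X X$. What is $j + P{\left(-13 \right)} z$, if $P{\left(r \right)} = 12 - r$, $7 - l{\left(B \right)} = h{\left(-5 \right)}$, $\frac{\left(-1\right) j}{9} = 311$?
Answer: $1$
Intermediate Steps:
$j = -2799$ ($j = \left(-9\right) 311 = -2799$)
$h{\left(X \right)} = -2 + X^{2}$ ($h{\left(X \right)} = -2 + X X = -2 + X^{2}$)
$l{\left(B \right)} = -16$ ($l{\left(B \right)} = 7 - \left(-2 + \left(-5\right)^{2}\right) = 7 - \left(-2 + 25\right) = 7 - 23 = -16$)
$z = 112$ ($z = 96 - -16 = 96 + 16 = 112$)
$j + P{\left(-13 \right)} z = -2799 + \left(12 - -13\right) 112 = -2799 + \left(12 + 13\right) 112 = -2799 + 25 \cdot 112 = -2799 + 2800 = 1$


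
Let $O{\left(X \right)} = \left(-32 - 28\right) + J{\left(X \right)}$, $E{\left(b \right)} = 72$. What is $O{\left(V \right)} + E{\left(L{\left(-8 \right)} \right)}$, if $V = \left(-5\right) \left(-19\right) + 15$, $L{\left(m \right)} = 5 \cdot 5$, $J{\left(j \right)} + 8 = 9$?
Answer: $13$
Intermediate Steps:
$J{\left(j \right)} = 1$ ($J{\left(j \right)} = -8 + 9 = 1$)
$L{\left(m \right)} = 25$
$V = 110$ ($V = 95 + 15 = 110$)
$O{\left(X \right)} = -59$ ($O{\left(X \right)} = \left(-32 - 28\right) + 1 = -60 + 1 = -59$)
$O{\left(V \right)} + E{\left(L{\left(-8 \right)} \right)} = -59 + 72 = 13$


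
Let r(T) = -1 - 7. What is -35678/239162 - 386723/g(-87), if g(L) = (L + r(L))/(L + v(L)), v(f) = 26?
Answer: -2820929801548/11360195 ≈ -2.4832e+5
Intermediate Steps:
r(T) = -8
g(L) = (-8 + L)/(26 + L) (g(L) = (L - 8)/(L + 26) = (-8 + L)/(26 + L))
-35678/239162 - 386723/g(-87) = -35678/239162 - 386723*(26 - 87)/(-8 - 87) = -35678*1/239162 - 386723/(-95/(-61)) = -17839/119581 - 386723/((-1/61*(-95))) = -17839/119581 - 386723/95/61 = -17839/119581 - 386723*61/95 = -17839/119581 - 23590103/95 = -2820929801548/11360195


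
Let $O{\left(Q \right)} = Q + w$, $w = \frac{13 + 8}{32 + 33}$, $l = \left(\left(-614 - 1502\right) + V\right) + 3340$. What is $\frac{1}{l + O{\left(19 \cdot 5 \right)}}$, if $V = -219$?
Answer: $\frac{65}{71521} \approx 0.00090882$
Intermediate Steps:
$l = 1005$ ($l = \left(\left(-614 - 1502\right) - 219\right) + 3340 = \left(-2116 - 219\right) + 3340 = -2335 + 3340 = 1005$)
$w = \frac{21}{65} \approx 0.32308$
$O{\left(Q \right)} = \frac{21}{65} + Q$ ($O{\left(Q \right)} = Q + \frac{21}{65} = \frac{21}{65} + Q$)
$\frac{1}{l + O{\left(19 \cdot 5 \right)}} = \frac{1}{1005 + \left(\frac{21}{65} + 19 \cdot 5\right)} = \frac{1}{1005 + \left(\frac{21}{65} + 95\right)} = \frac{1}{1005 + \frac{6196}{65}} = \frac{1}{\frac{71521}{65}} = \frac{65}{71521}$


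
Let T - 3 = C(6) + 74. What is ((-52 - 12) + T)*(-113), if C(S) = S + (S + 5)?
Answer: -3390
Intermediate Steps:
C(S) = 5 + 2*S (C(S) = S + (5 + S) = 5 + 2*S)
T = 94 (T = 3 + ((5 + 2*6) + 74) = 3 + ((5 + 12) + 74) = 3 + (17 + 74) = 3 + 91 = 94)
((-52 - 12) + T)*(-113) = ((-52 - 12) + 94)*(-113) = (-64 + 94)*(-113) = 30*(-113) = -3390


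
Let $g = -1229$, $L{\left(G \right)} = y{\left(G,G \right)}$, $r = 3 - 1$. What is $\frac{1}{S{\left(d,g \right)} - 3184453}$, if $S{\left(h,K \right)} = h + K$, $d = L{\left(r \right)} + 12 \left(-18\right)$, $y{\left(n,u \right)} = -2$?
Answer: $- \frac{1}{3185900} \approx -3.1388 \cdot 10^{-7}$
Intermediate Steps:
$r = 2$
$L{\left(G \right)} = -2$
$d = -218$ ($d = -2 + 12 \left(-18\right) = -2 - 216 = -218$)
$S{\left(h,K \right)} = K + h$
$\frac{1}{S{\left(d,g \right)} - 3184453} = \frac{1}{\left(-1229 - 218\right) - 3184453} = \frac{1}{-1447 - 3184453} = \frac{1}{-3185900} = - \frac{1}{3185900}$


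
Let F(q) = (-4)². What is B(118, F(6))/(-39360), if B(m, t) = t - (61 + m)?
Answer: 163/39360 ≈ 0.0041413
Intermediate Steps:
F(q) = 16
B(m, t) = -61 + t - m (B(m, t) = t + (-61 - m) = -61 + t - m)
B(118, F(6))/(-39360) = (-61 + 16 - 1*118)/(-39360) = (-61 + 16 - 118)*(-1/39360) = -163*(-1/39360) = 163/39360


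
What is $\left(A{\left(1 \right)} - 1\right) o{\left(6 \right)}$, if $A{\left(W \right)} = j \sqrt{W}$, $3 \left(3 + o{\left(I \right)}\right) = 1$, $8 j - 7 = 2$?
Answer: $- \frac{1}{3} \approx -0.33333$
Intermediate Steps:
$j = \frac{9}{8}$ ($j = \frac{7}{8} + \frac{1}{8} \cdot 2 = \frac{7}{8} + \frac{1}{4} = \frac{9}{8} \approx 1.125$)
$o{\left(I \right)} = - \frac{8}{3}$ ($o{\left(I \right)} = -3 + \frac{1}{3} \cdot 1 = -3 + \frac{1}{3} = - \frac{8}{3}$)
$A{\left(W \right)} = \frac{9 \sqrt{W}}{8}$
$\left(A{\left(1 \right)} - 1\right) o{\left(6 \right)} = \left(\frac{9 \sqrt{1}}{8} - 1\right) \left(- \frac{8}{3}\right) = \left(\frac{9}{8} \cdot 1 - 1\right) \left(- \frac{8}{3}\right) = \left(\frac{9}{8} - 1\right) \left(- \frac{8}{3}\right) = \frac{1}{8} \left(- \frac{8}{3}\right) = - \frac{1}{3}$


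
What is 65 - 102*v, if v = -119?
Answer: 12203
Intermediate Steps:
65 - 102*v = 65 - 102*(-119) = 65 + 12138 = 12203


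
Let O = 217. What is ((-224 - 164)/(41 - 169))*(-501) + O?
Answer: -41653/32 ≈ -1301.7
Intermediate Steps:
((-224 - 164)/(41 - 169))*(-501) + O = ((-224 - 164)/(41 - 169))*(-501) + 217 = -388/(-128)*(-501) + 217 = -388*(-1/128)*(-501) + 217 = (97/32)*(-501) + 217 = -48597/32 + 217 = -41653/32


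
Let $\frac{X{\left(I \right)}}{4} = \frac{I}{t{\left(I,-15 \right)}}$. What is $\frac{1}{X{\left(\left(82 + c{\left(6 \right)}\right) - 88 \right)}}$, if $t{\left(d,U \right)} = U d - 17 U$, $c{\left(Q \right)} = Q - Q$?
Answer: $- \frac{115}{8} \approx -14.375$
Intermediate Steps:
$c{\left(Q \right)} = 0$
$t{\left(d,U \right)} = - 17 U + U d$
$X{\left(I \right)} = \frac{4 I}{255 - 15 I}$ ($X{\left(I \right)} = 4 \frac{I}{\left(-15\right) \left(-17 + I\right)} = 4 \frac{I}{255 - 15 I} = \frac{4 I}{255 - 15 I}$)
$\frac{1}{X{\left(\left(82 + c{\left(6 \right)}\right) - 88 \right)}} = \frac{1}{\frac{4}{15} \left(\left(82 + 0\right) - 88\right) \frac{1}{17 - \left(\left(82 + 0\right) - 88\right)}} = \frac{1}{\frac{4}{15} \left(82 - 88\right) \frac{1}{17 - \left(82 - 88\right)}} = \frac{1}{\frac{4}{15} \left(-6\right) \frac{1}{17 - -6}} = \frac{1}{\frac{4}{15} \left(-6\right) \frac{1}{17 + 6}} = \frac{1}{\frac{4}{15} \left(-6\right) \frac{1}{23}} = \frac{1}{- \frac{8}{115}} = - \frac{115}{8}$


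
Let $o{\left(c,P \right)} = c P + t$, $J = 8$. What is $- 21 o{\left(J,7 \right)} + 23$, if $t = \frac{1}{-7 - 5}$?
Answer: $- \frac{4605}{4} \approx -1151.3$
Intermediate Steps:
$t = - \frac{1}{12}$ ($t = \frac{1}{-12} = - \frac{1}{12} \approx -0.083333$)
$o{\left(c,P \right)} = - \frac{1}{12} + P c$ ($o{\left(c,P \right)} = c P - \frac{1}{12} = P c - \frac{1}{12} = - \frac{1}{12} + P c$)
$- 21 o{\left(J,7 \right)} + 23 = - 21 \left(- \frac{1}{12} + 7 \cdot 8\right) + 23 = - 21 \left(- \frac{1}{12} + 56\right) + 23 = \left(-21\right) \frac{671}{12} + 23 = - \frac{4697}{4} + 23 = - \frac{4605}{4}$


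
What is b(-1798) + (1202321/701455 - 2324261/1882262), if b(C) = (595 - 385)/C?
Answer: 430180229104903/1186969559997790 ≈ 0.36242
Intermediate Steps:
b(C) = 210/C
b(-1798) + (1202321/701455 - 2324261/1882262) = 210/(-1798) + (1202321/701455 - 2324261/1882262) = 210*(-1/1798) + (1202321*(1/701455) - 2324261*1/1882262) = -105/899 + (1202321/701455 - 2324261/1882262) = -105/899 + 632718630347/1320322091210 = 430180229104903/1186969559997790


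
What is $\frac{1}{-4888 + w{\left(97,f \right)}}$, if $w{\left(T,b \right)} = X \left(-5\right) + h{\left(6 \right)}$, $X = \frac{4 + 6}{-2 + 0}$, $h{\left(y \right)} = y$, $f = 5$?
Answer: $- \frac{1}{4857} \approx -0.00020589$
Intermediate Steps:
$X = -5$ ($X = \frac{10}{-2} = 10 \left(- \frac{1}{2}\right) = -5$)
$w{\left(T,b \right)} = 31$ ($w{\left(T,b \right)} = \left(-5\right) \left(-5\right) + 6 = 25 + 6 = 31$)
$\frac{1}{-4888 + w{\left(97,f \right)}} = \frac{1}{-4888 + 31} = \frac{1}{-4857} = - \frac{1}{4857}$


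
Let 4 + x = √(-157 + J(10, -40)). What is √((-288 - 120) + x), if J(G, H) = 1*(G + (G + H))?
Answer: √(-412 + I*√177) ≈ 0.3277 + 20.3*I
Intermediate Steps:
J(G, H) = H + 2*G (J(G, H) = 1*(H + 2*G) = H + 2*G)
x = -4 + I*√177 (x = -4 + √(-157 + (-40 + 2*10)) = -4 + √(-157 + (-40 + 20)) = -4 + √(-157 - 20) = -4 + √(-177) = -4 + I*√177 ≈ -4.0 + 13.304*I)
√((-288 - 120) + x) = √((-288 - 120) + (-4 + I*√177)) = √(-408 + (-4 + I*√177)) = √(-412 + I*√177)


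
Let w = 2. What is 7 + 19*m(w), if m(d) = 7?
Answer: 140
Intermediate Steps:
7 + 19*m(w) = 7 + 19*7 = 7 + 133 = 140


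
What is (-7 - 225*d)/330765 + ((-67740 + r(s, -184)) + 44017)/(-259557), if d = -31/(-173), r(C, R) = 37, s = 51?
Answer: 150360414452/1650273355685 ≈ 0.091112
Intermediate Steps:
d = 31/173 (d = -31*(-1/173) = 31/173 ≈ 0.17919)
(-7 - 225*d)/330765 + ((-67740 + r(s, -184)) + 44017)/(-259557) = (-7 - 225*31/173)/330765 + ((-67740 + 37) + 44017)/(-259557) = (-7 - 6975/173)*(1/330765) + (-67703 + 44017)*(-1/259557) = -8186/173*1/330765 - 23686*(-1/259557) = -8186/57222345 + 23686/259557 = 150360414452/1650273355685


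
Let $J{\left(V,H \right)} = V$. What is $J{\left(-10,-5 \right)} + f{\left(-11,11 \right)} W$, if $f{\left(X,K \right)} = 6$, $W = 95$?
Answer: $560$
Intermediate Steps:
$J{\left(-10,-5 \right)} + f{\left(-11,11 \right)} W = -10 + 6 \cdot 95 = -10 + 570 = 560$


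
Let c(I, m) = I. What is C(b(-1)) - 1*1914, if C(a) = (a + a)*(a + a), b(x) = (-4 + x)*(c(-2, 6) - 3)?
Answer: 586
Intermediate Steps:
b(x) = 20 - 5*x (b(x) = (-4 + x)*(-2 - 3) = (-4 + x)*(-5) = 20 - 5*x)
C(a) = 4*a² (C(a) = (2*a)*(2*a) = 4*a²)
C(b(-1)) - 1*1914 = 4*(20 - 5*(-1))² - 1*1914 = 4*(20 + 5)² - 1914 = 4*25² - 1914 = 4*625 - 1914 = 2500 - 1914 = 586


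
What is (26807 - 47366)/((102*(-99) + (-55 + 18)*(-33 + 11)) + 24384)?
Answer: -20559/15100 ≈ -1.3615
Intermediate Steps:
(26807 - 47366)/((102*(-99) + (-55 + 18)*(-33 + 11)) + 24384) = -20559/((-10098 - 37*(-22)) + 24384) = -20559/((-10098 + 814) + 24384) = -20559/(-9284 + 24384) = -20559/15100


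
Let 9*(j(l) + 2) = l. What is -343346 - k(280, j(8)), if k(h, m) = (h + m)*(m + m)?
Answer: -27760826/81 ≈ -3.4273e+5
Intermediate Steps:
j(l) = -2 + l/9
k(h, m) = 2*m*(h + m) (k(h, m) = (h + m)*(2*m) = 2*m*(h + m))
-343346 - k(280, j(8)) = -343346 - 2*(-2 + (1/9)*8)*(280 + (-2 + (1/9)*8)) = -343346 - 2*(-2 + 8/9)*(280 + (-2 + 8/9)) = -343346 - 2*(-10)*(280 - 10/9)/9 = -343346 - 2*(-10)*2510/(9*9) = -343346 - 1*(-50200/81) = -343346 + 50200/81 = -27760826/81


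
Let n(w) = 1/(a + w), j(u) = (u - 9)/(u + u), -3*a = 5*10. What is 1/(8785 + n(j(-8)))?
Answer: 749/6579917 ≈ 0.00011383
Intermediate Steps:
a = -50/3 (a = -5*10/3 = -⅓*50 = -50/3 ≈ -16.667)
j(u) = (-9 + u)/(2*u) (j(u) = (-9 + u)/((2*u)) = (-9 + u)*(1/(2*u)) = (-9 + u)/(2*u))
n(w) = 1/(-50/3 + w)
1/(8785 + n(j(-8))) = 1/(8785 + 3/(-50 + 3*((½)*(-9 - 8)/(-8)))) = 1/(8785 + 3/(-50 + 3*((½)*(-⅛)*(-17)))) = 1/(8785 + 3/(-50 + 3*(17/16))) = 1/(8785 + 3/(-50 + 51/16)) = 1/(8785 + 3/(-749/16)) = 1/(8785 + 3*(-16/749)) = 1/(8785 - 48/749) = 1/(6579917/749) = 749/6579917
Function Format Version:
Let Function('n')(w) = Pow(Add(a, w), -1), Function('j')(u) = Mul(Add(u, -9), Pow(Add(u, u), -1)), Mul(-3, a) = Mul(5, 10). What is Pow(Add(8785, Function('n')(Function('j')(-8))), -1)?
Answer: Rational(749, 6579917) ≈ 0.00011383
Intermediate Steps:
a = Rational(-50, 3) (a = Mul(Rational(-1, 3), Mul(5, 10)) = Mul(Rational(-1, 3), 50) = Rational(-50, 3) ≈ -16.667)
Function('j')(u) = Mul(Rational(1, 2), Pow(u, -1), Add(-9, u)) (Function('j')(u) = Mul(Add(-9, u), Pow(Mul(2, u), -1)) = Mul(Add(-9, u), Mul(Rational(1, 2), Pow(u, -1))) = Mul(Rational(1, 2), Pow(u, -1), Add(-9, u)))
Function('n')(w) = Pow(Add(Rational(-50, 3), w), -1)
Pow(Add(8785, Function('n')(Function('j')(-8))), -1) = Pow(Add(8785, Mul(3, Pow(Add(-50, Mul(3, Mul(Rational(1, 2), Pow(-8, -1), Add(-9, -8)))), -1))), -1) = Pow(Add(8785, Mul(3, Pow(Add(-50, Mul(3, Mul(Rational(1, 2), Rational(-1, 8), -17))), -1))), -1) = Pow(Add(8785, Mul(3, Pow(Add(-50, Mul(3, Rational(17, 16))), -1))), -1) = Pow(Add(8785, Mul(3, Pow(Add(-50, Rational(51, 16)), -1))), -1) = Pow(Add(8785, Mul(3, Pow(Rational(-749, 16), -1))), -1) = Pow(Add(8785, Mul(3, Rational(-16, 749))), -1) = Pow(Add(8785, Rational(-48, 749)), -1) = Pow(Rational(6579917, 749), -1) = Rational(749, 6579917)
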